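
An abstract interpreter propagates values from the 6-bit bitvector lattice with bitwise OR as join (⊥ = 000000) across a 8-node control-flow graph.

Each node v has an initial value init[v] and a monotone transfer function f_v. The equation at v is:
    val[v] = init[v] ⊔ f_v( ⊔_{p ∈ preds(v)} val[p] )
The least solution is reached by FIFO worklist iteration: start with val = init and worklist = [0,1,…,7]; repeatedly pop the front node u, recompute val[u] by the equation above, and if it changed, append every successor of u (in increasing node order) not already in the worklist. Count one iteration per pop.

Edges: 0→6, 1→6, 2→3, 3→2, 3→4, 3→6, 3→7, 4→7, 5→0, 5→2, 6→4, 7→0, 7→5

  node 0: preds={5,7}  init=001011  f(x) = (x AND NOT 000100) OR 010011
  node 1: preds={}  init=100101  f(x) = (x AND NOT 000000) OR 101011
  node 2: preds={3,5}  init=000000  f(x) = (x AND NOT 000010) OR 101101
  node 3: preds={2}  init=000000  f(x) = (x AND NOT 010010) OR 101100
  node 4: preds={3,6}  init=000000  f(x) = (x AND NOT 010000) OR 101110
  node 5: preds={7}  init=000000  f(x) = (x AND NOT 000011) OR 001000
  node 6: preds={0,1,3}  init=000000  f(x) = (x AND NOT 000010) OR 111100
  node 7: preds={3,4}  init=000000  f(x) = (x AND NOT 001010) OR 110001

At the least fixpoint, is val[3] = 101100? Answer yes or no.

Iteration log — 16 steps:
  step 1. node 0  ⊔preds=000000  new=011011  old=001011  +wl: 
  step 2. node 1  ⊔preds=000000  new=101111  old=100101  +wl: 
  step 3. node 2  ⊔preds=000000  new=101101  old=000000  +wl: 
  step 4. node 3  ⊔preds=101101  new=101101  old=000000  +wl: 2
  step 5. node 4  ⊔preds=101101  new=101111  old=000000  +wl: 
  step 6. node 5  ⊔preds=000000  new=001000  old=000000  +wl: 0
  step 7. node 6  ⊔preds=111111  new=111101  old=000000  +wl: 4
  step 8. node 7  ⊔preds=101111  new=110101  old=000000  +wl: 5
  step 9. node 2  ⊔preds=101101  new=101101  stable
  step 10. node 0  ⊔preds=111101  new=111011  old=011011  +wl: 6
  step 11. node 4  ⊔preds=111101  new=101111  stable
  step 12. node 5  ⊔preds=110101  new=111100  old=001000  +wl: 0,2
  step 13. node 6  ⊔preds=111111  new=111101  stable
  step 14. node 0  ⊔preds=111101  new=111011  stable
  step 15. node 2  ⊔preds=111101  new=111101  old=101101  +wl: 3
  step 16. node 3  ⊔preds=111101  new=101101  stable

Least fixpoint reached:
  node 0: 111011
  node 1: 101111
  node 2: 111101
  node 3: 101101
  node 4: 101111
  node 5: 111100
  node 6: 111101
  node 7: 110101

no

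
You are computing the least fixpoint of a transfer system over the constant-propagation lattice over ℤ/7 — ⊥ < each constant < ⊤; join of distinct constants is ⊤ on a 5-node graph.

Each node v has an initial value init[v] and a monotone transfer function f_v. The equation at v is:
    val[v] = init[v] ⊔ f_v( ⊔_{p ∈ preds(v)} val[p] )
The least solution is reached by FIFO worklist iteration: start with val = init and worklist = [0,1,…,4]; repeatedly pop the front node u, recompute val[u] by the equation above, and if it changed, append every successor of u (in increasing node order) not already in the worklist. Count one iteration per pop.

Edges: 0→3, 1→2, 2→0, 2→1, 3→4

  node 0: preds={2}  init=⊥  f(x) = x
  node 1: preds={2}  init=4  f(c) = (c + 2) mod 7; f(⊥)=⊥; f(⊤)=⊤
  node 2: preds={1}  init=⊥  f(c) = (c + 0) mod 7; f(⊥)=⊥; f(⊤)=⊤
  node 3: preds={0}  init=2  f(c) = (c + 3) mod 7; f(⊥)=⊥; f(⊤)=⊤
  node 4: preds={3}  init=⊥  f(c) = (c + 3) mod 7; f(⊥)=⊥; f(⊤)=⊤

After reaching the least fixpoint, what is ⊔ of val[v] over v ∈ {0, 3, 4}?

⊤

Worklist (13 pops):
  #1 pop 0: in=⊥ → ⊥ (no change)
  #2 pop 1: in=⊥ → 4 (no change)
  #3 pop 2: in=4 → 4 (was ⊥); enqueue [0,1]
  #4 pop 3: in=⊥ → 2 (no change)
  #5 pop 4: in=2 → 5 (was ⊥); enqueue []
  #6 pop 0: in=4 → 4 (was ⊥); enqueue [3]
  #7 pop 1: in=4 → ⊤ (was 4); enqueue [2]
  #8 pop 3: in=4 → ⊤ (was 2); enqueue [4]
  #9 pop 2: in=⊤ → ⊤ (was 4); enqueue [0,1]
  #10 pop 4: in=⊤ → ⊤ (was 5); enqueue []
  #11 pop 0: in=⊤ → ⊤ (was 4); enqueue [3]
  #12 pop 1: in=⊤ → ⊤ (no change)
  #13 pop 3: in=⊤ → ⊤ (no change)

Fixpoint:
  val[0] = ⊤
  val[1] = ⊤
  val[2] = ⊤
  val[3] = ⊤
  val[4] = ⊤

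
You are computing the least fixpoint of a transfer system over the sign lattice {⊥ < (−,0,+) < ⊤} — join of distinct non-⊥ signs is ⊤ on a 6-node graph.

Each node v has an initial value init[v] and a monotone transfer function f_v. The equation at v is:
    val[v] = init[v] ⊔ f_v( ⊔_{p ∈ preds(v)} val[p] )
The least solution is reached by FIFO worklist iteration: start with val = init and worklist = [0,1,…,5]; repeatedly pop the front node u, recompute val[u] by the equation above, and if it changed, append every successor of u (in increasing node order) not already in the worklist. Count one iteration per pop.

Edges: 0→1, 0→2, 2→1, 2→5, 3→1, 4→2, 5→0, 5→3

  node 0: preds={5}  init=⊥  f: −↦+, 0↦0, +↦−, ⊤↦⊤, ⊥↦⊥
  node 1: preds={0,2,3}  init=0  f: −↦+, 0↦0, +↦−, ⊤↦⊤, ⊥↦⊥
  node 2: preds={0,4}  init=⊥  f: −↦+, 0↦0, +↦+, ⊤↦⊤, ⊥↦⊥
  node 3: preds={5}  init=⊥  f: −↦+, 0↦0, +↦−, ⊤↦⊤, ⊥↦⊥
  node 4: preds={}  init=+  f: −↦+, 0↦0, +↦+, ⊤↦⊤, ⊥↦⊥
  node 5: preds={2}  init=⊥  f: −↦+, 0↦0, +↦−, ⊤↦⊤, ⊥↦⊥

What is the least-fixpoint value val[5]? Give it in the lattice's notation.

Iteration log — 11 steps:
  step 1. node 0  ⊔preds=⊥  new=⊥  stable
  step 2. node 1  ⊔preds=⊥  new=0  stable
  step 3. node 2  ⊔preds=+  new=+  old=⊥  +wl: 1
  step 4. node 3  ⊔preds=⊥  new=⊥  stable
  step 5. node 4  ⊔preds=⊥  new=+  stable
  step 6. node 5  ⊔preds=+  new=−  old=⊥  +wl: 0,3
  step 7. node 1  ⊔preds=+  new=⊤  old=0  +wl: 
  step 8. node 0  ⊔preds=−  new=+  old=⊥  +wl: 1,2
  step 9. node 3  ⊔preds=−  new=+  old=⊥  +wl: 
  step 10. node 1  ⊔preds=+  new=⊤  stable
  step 11. node 2  ⊔preds=+  new=+  stable

Least fixpoint reached:
  node 0: +
  node 1: ⊤
  node 2: +
  node 3: +
  node 4: +
  node 5: −

−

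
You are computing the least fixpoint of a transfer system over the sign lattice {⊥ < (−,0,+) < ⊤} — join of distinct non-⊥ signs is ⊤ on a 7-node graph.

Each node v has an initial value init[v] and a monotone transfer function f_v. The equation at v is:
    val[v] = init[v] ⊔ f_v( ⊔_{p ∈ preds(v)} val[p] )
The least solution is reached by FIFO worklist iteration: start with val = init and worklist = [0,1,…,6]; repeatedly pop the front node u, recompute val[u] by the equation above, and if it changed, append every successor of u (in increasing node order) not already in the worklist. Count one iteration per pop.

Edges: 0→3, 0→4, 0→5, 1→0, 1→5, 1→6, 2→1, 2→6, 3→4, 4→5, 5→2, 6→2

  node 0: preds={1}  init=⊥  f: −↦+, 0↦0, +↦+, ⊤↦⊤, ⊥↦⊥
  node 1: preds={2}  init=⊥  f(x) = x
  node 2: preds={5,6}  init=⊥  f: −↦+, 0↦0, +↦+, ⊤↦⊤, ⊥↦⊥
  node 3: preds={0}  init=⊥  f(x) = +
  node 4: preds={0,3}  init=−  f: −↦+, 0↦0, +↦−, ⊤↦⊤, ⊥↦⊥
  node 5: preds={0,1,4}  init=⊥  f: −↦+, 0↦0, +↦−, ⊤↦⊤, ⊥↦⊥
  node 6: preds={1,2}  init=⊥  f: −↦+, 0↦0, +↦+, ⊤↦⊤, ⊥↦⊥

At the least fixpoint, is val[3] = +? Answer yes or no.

yes

Worklist (23 pops):
  #1 pop 0: in=⊥ → ⊥ (no change)
  #2 pop 1: in=⊥ → ⊥ (no change)
  #3 pop 2: in=⊥ → ⊥ (no change)
  #4 pop 3: in=⊥ → + (was ⊥); enqueue []
  #5 pop 4: in=+ → − (no change)
  #6 pop 5: in=− → + (was ⊥); enqueue [2]
  #7 pop 6: in=⊥ → ⊥ (no change)
  #8 pop 2: in=+ → + (was ⊥); enqueue [1,6]
  #9 pop 1: in=+ → + (was ⊥); enqueue [0,5]
  #10 pop 6: in=+ → + (was ⊥); enqueue [2]
  #11 pop 0: in=+ → + (was ⊥); enqueue [3,4]
  #12 pop 5: in=⊤ → ⊤ (was +); enqueue []
  #13 pop 2: in=⊤ → ⊤ (was +); enqueue [1,6]
  #14 pop 3: in=+ → + (no change)
  #15 pop 4: in=+ → − (no change)
  #16 pop 1: in=⊤ → ⊤ (was +); enqueue [0,5]
  #17 pop 6: in=⊤ → ⊤ (was +); enqueue [2]
  #18 pop 0: in=⊤ → ⊤ (was +); enqueue [3,4]
  #19 pop 5: in=⊤ → ⊤ (no change)
  #20 pop 2: in=⊤ → ⊤ (no change)
  #21 pop 3: in=⊤ → + (no change)
  #22 pop 4: in=⊤ → ⊤ (was −); enqueue [5]
  #23 pop 5: in=⊤ → ⊤ (no change)

Fixpoint:
  val[0] = ⊤
  val[1] = ⊤
  val[2] = ⊤
  val[3] = +
  val[4] = ⊤
  val[5] = ⊤
  val[6] = ⊤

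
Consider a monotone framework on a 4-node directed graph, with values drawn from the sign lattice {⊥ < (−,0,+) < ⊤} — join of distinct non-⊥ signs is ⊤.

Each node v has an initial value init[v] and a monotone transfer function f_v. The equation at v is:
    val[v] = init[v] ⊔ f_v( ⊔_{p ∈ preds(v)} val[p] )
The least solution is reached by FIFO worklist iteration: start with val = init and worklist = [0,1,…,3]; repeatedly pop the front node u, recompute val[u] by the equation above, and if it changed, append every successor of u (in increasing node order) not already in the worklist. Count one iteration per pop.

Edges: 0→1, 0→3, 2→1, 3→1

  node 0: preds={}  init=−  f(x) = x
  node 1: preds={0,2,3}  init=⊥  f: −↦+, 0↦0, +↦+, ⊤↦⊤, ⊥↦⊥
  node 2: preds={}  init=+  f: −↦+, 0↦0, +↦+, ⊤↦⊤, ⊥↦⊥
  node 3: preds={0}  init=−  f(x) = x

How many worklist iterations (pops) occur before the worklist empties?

Iteration log — 4 steps:
  step 1. node 0  ⊔preds=⊥  new=−  stable
  step 2. node 1  ⊔preds=⊤  new=⊤  old=⊥  +wl: 
  step 3. node 2  ⊔preds=⊥  new=+  stable
  step 4. node 3  ⊔preds=−  new=−  stable

Least fixpoint reached:
  node 0: −
  node 1: ⊤
  node 2: +
  node 3: −

4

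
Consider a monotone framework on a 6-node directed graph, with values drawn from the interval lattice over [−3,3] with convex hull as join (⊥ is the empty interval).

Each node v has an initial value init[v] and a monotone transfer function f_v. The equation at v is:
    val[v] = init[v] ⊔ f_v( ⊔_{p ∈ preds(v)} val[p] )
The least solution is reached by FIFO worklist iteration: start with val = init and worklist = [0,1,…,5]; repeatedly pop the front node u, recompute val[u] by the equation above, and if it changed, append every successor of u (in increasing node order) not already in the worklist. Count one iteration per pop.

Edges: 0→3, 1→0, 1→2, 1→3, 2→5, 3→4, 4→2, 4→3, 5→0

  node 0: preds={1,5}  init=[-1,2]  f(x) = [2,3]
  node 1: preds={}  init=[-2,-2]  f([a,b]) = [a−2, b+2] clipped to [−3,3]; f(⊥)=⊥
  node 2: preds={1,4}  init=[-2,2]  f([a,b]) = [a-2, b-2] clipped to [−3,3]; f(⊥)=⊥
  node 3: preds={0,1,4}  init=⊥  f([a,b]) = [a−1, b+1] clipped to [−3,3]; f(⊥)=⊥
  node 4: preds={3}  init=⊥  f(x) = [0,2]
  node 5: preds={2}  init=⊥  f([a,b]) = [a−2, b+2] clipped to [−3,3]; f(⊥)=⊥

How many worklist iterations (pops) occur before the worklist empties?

9

Worklist (9 pops):
  #1 pop 0: in=[-2,-2] → [-1,3] (was [-1,2]); enqueue []
  #2 pop 1: in=⊥ → [-2,-2] (no change)
  #3 pop 2: in=[-2,-2] → [-3,2] (was [-2,2]); enqueue []
  #4 pop 3: in=[-2,3] → [-3,3] (was ⊥); enqueue []
  #5 pop 4: in=[-3,3] → [0,2] (was ⊥); enqueue [2,3]
  #6 pop 5: in=[-3,2] → [-3,3] (was ⊥); enqueue [0]
  #7 pop 2: in=[-2,2] → [-3,2] (no change)
  #8 pop 3: in=[-2,3] → [-3,3] (no change)
  #9 pop 0: in=[-3,3] → [-1,3] (no change)

Fixpoint:
  val[0] = [-1,3]
  val[1] = [-2,-2]
  val[2] = [-3,2]
  val[3] = [-3,3]
  val[4] = [0,2]
  val[5] = [-3,3]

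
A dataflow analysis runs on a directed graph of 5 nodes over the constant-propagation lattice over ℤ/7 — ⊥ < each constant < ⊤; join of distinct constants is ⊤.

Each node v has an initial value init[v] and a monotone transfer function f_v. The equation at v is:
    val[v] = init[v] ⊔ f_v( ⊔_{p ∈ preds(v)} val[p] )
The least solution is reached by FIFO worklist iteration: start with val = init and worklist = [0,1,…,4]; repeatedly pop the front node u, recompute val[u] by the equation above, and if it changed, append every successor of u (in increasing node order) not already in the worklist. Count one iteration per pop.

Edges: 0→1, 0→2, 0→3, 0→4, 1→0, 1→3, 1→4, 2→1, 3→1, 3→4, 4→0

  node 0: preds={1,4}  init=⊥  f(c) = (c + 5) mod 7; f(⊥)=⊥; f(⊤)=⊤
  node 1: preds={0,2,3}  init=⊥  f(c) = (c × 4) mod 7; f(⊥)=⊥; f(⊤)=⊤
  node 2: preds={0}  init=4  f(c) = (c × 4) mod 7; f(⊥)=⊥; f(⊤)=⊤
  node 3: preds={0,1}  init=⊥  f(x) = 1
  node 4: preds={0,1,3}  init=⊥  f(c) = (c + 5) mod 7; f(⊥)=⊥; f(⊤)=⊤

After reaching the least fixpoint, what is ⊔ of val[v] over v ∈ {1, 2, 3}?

Iteration log — 12 steps:
  step 1. node 0  ⊔preds=⊥  new=⊥  stable
  step 2. node 1  ⊔preds=4  new=2  old=⊥  +wl: 0
  step 3. node 2  ⊔preds=⊥  new=4  stable
  step 4. node 3  ⊔preds=2  new=1  old=⊥  +wl: 1
  step 5. node 4  ⊔preds=⊤  new=⊤  old=⊥  +wl: 
  step 6. node 0  ⊔preds=⊤  new=⊤  old=⊥  +wl: 2,3,4
  step 7. node 1  ⊔preds=⊤  new=⊤  old=2  +wl: 0
  step 8. node 2  ⊔preds=⊤  new=⊤  old=4  +wl: 1
  step 9. node 3  ⊔preds=⊤  new=1  stable
  step 10. node 4  ⊔preds=⊤  new=⊤  stable
  step 11. node 0  ⊔preds=⊤  new=⊤  stable
  step 12. node 1  ⊔preds=⊤  new=⊤  stable

Least fixpoint reached:
  node 0: ⊤
  node 1: ⊤
  node 2: ⊤
  node 3: 1
  node 4: ⊤

⊤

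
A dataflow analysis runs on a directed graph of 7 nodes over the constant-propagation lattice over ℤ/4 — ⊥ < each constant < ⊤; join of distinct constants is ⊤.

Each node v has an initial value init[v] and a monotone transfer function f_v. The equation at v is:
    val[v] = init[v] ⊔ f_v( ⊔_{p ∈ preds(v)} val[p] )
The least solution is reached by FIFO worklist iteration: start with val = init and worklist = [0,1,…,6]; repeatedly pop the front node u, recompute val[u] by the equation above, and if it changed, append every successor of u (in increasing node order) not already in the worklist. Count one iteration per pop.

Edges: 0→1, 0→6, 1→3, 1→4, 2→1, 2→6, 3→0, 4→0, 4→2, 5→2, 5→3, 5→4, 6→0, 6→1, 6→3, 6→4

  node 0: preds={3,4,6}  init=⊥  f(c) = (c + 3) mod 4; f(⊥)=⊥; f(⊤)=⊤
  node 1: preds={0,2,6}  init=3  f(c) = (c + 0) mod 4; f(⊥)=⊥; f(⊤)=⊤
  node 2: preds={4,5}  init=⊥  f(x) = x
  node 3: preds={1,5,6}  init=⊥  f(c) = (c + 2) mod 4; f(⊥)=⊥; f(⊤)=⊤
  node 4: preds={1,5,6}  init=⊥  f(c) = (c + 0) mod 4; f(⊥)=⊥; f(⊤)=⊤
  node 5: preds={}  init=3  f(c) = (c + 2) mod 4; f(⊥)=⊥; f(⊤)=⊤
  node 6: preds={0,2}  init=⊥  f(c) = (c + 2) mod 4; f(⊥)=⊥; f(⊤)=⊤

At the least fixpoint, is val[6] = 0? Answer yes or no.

Trace (20 dequeues):
  [1] u=0 | in ⊥ | out ⊥ | ==
  [2] u=1 | in ⊥ | out 3 | ==
  [3] u=2 | in 3 | out 3 | prev ⊥ | push {1}
  [4] u=3 | in 3 | out 1 | prev ⊥ | push {0}
  [5] u=4 | in 3 | out 3 | prev ⊥ | push {2}
  [6] u=5 | in ⊥ | out 3 | ==
  [7] u=6 | in 3 | out 1 | prev ⊥ | push {3,4}
  [8] u=1 | in ⊤ | out ⊤ | prev 3 | push {}
  [9] u=0 | in ⊤ | out ⊤ | prev ⊥ | push {1,6}
  [10] u=2 | in 3 | out 3 | ==
  [11] u=3 | in ⊤ | out ⊤ | prev 1 | push {0}
  [12] u=4 | in ⊤ | out ⊤ | prev 3 | push {2}
  [13] u=1 | in ⊤ | out ⊤ | ==
  [14] u=6 | in ⊤ | out ⊤ | prev 1 | push {1,3,4}
  [15] u=0 | in ⊤ | out ⊤ | ==
  [16] u=2 | in ⊤ | out ⊤ | prev 3 | push {6}
  [17] u=1 | in ⊤ | out ⊤ | ==
  [18] u=3 | in ⊤ | out ⊤ | ==
  [19] u=4 | in ⊤ | out ⊤ | ==
  [20] u=6 | in ⊤ | out ⊤ | ==

Converged values:
  [0] ⊤
  [1] ⊤
  [2] ⊤
  [3] ⊤
  [4] ⊤
  [5] 3
  [6] ⊤

no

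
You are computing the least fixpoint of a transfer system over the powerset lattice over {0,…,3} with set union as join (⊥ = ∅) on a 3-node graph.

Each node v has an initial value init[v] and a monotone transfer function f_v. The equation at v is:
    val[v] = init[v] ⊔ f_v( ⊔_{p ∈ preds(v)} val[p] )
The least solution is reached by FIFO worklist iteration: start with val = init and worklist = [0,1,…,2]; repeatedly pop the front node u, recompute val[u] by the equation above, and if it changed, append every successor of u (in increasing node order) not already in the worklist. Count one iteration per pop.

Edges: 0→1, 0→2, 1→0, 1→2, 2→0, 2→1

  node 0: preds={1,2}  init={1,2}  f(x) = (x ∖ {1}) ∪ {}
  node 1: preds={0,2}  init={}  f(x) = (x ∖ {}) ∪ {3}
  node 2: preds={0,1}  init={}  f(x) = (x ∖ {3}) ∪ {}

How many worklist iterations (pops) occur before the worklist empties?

6

Worklist (6 pops):
  #1 pop 0: in={} → {1,2} (no change)
  #2 pop 1: in={1,2} → {1,2,3} (was {}); enqueue [0]
  #3 pop 2: in={1,2,3} → {1,2} (was {}); enqueue [1]
  #4 pop 0: in={1,2,3} → {1,2,3} (was {1,2}); enqueue [2]
  #5 pop 1: in={1,2,3} → {1,2,3} (no change)
  #6 pop 2: in={1,2,3} → {1,2} (no change)

Fixpoint:
  val[0] = {1,2,3}
  val[1] = {1,2,3}
  val[2] = {1,2}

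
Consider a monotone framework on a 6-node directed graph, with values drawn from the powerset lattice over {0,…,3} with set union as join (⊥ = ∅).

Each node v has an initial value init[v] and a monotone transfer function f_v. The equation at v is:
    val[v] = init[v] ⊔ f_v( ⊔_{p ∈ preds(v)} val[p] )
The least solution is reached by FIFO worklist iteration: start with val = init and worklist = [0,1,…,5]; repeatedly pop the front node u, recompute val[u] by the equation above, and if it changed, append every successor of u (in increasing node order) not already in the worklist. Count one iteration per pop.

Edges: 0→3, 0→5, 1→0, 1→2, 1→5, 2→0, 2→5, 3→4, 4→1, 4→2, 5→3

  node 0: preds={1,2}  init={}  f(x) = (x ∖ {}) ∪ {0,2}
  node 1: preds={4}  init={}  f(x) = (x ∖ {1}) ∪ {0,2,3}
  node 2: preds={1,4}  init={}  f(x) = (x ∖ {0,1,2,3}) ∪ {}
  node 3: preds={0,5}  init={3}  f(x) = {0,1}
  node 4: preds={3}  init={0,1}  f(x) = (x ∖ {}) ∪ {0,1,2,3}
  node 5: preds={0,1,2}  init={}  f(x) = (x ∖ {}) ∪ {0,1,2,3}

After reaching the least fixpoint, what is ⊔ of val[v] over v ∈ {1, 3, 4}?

Trace (11 dequeues):
  [1] u=0 | in {} | out {0,2} | prev {} | push {}
  [2] u=1 | in {0,1} | out {0,2,3} | prev {} | push {0}
  [3] u=2 | in {0,1,2,3} | out {} | ==
  [4] u=3 | in {0,2} | out {0,1,3} | prev {3} | push {}
  [5] u=4 | in {0,1,3} | out {0,1,2,3} | prev {0,1} | push {1,2}
  [6] u=5 | in {0,2,3} | out {0,1,2,3} | prev {} | push {3}
  [7] u=0 | in {0,2,3} | out {0,2,3} | prev {0,2} | push {5}
  [8] u=1 | in {0,1,2,3} | out {0,2,3} | ==
  [9] u=2 | in {0,1,2,3} | out {} | ==
  [10] u=3 | in {0,1,2,3} | out {0,1,3} | ==
  [11] u=5 | in {0,2,3} | out {0,1,2,3} | ==

Converged values:
  [0] {0,2,3}
  [1] {0,2,3}
  [2] {}
  [3] {0,1,3}
  [4] {0,1,2,3}
  [5] {0,1,2,3}

{0,1,2,3}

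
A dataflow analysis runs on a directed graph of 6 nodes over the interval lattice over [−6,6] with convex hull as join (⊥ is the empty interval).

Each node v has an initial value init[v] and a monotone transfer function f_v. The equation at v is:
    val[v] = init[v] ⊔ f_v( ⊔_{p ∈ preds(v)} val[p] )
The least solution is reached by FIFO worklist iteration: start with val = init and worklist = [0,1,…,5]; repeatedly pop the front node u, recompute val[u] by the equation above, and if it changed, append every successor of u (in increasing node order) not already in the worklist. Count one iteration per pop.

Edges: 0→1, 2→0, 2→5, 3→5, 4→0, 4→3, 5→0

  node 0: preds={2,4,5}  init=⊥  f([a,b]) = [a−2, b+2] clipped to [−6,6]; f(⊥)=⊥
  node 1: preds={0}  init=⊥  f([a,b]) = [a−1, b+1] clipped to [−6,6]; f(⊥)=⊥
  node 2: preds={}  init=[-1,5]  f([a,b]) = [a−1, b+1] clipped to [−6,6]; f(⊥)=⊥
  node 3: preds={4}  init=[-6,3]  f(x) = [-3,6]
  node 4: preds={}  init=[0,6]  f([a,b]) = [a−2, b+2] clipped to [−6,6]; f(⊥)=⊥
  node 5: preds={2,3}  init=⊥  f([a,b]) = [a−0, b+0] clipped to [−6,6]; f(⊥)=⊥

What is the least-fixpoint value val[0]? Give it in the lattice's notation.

Trace (8 dequeues):
  [1] u=0 | in [-1,6] | out [-3,6] | prev ⊥ | push {}
  [2] u=1 | in [-3,6] | out [-4,6] | prev ⊥ | push {}
  [3] u=2 | in ⊥ | out [-1,5] | ==
  [4] u=3 | in [0,6] | out [-6,6] | prev [-6,3] | push {}
  [5] u=4 | in ⊥ | out [0,6] | ==
  [6] u=5 | in [-6,6] | out [-6,6] | prev ⊥ | push {0}
  [7] u=0 | in [-6,6] | out [-6,6] | prev [-3,6] | push {1}
  [8] u=1 | in [-6,6] | out [-6,6] | prev [-4,6] | push {}

Converged values:
  [0] [-6,6]
  [1] [-6,6]
  [2] [-1,5]
  [3] [-6,6]
  [4] [0,6]
  [5] [-6,6]

[-6,6]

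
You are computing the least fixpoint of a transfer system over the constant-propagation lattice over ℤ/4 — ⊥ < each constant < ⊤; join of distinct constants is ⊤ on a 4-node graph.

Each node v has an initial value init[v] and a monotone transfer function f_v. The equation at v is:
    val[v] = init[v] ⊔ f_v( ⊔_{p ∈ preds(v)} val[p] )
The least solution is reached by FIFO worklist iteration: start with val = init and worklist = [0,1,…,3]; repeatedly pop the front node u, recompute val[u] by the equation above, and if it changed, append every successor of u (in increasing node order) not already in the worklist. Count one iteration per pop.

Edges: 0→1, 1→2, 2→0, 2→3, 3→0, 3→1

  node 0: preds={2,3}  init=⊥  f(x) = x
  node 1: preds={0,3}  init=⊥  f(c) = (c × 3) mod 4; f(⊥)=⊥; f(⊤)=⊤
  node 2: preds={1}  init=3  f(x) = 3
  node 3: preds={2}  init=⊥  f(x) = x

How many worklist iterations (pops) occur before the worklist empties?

Worklist (6 pops):
  #1 pop 0: in=3 → 3 (was ⊥); enqueue []
  #2 pop 1: in=3 → 1 (was ⊥); enqueue []
  #3 pop 2: in=1 → 3 (no change)
  #4 pop 3: in=3 → 3 (was ⊥); enqueue [0,1]
  #5 pop 0: in=3 → 3 (no change)
  #6 pop 1: in=3 → 1 (no change)

Fixpoint:
  val[0] = 3
  val[1] = 1
  val[2] = 3
  val[3] = 3

6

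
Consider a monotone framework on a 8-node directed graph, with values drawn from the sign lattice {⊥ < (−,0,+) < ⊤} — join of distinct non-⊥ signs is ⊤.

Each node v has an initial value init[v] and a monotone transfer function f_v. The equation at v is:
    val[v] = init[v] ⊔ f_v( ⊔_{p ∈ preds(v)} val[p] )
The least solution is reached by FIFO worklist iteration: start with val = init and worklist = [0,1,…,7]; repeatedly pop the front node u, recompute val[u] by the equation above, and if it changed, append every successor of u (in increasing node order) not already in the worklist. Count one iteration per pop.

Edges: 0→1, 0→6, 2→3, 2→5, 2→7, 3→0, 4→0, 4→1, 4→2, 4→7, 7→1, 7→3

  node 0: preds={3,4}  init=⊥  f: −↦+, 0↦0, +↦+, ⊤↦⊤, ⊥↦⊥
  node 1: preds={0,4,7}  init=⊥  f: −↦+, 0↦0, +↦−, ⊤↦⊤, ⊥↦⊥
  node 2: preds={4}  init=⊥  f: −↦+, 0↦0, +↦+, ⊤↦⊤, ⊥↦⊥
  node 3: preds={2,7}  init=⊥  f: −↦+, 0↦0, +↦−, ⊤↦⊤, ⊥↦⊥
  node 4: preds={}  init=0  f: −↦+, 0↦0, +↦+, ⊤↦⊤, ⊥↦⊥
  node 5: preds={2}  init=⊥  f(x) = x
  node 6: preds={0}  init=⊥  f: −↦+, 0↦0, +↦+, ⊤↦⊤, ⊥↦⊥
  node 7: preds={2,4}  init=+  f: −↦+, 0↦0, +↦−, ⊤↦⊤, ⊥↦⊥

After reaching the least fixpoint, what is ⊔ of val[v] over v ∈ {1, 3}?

⊤

Worklist (12 pops):
  #1 pop 0: in=0 → 0 (was ⊥); enqueue []
  #2 pop 1: in=⊤ → ⊤ (was ⊥); enqueue []
  #3 pop 2: in=0 → 0 (was ⊥); enqueue []
  #4 pop 3: in=⊤ → ⊤ (was ⊥); enqueue [0]
  #5 pop 4: in=⊥ → 0 (no change)
  #6 pop 5: in=0 → 0 (was ⊥); enqueue []
  #7 pop 6: in=0 → 0 (was ⊥); enqueue []
  #8 pop 7: in=0 → ⊤ (was +); enqueue [1,3]
  #9 pop 0: in=⊤ → ⊤ (was 0); enqueue [6]
  #10 pop 1: in=⊤ → ⊤ (no change)
  #11 pop 3: in=⊤ → ⊤ (no change)
  #12 pop 6: in=⊤ → ⊤ (was 0); enqueue []

Fixpoint:
  val[0] = ⊤
  val[1] = ⊤
  val[2] = 0
  val[3] = ⊤
  val[4] = 0
  val[5] = 0
  val[6] = ⊤
  val[7] = ⊤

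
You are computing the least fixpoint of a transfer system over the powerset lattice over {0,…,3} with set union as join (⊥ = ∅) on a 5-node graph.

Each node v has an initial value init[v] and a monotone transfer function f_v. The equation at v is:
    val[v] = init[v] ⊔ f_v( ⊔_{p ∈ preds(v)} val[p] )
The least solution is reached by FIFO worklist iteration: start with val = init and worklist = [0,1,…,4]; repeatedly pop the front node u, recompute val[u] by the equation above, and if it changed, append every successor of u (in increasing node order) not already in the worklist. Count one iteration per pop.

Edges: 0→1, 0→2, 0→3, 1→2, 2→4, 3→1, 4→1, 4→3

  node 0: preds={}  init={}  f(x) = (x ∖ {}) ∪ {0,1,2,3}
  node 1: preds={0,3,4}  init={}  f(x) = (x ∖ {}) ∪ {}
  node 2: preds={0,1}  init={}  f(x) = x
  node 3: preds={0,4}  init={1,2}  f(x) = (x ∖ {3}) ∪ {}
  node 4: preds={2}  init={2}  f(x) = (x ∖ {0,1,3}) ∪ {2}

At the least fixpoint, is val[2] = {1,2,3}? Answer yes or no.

no

Worklist (6 pops):
  #1 pop 0: in={} → {0,1,2,3} (was {}); enqueue []
  #2 pop 1: in={0,1,2,3} → {0,1,2,3} (was {}); enqueue []
  #3 pop 2: in={0,1,2,3} → {0,1,2,3} (was {}); enqueue []
  #4 pop 3: in={0,1,2,3} → {0,1,2} (was {1,2}); enqueue [1]
  #5 pop 4: in={0,1,2,3} → {2} (no change)
  #6 pop 1: in={0,1,2,3} → {0,1,2,3} (no change)

Fixpoint:
  val[0] = {0,1,2,3}
  val[1] = {0,1,2,3}
  val[2] = {0,1,2,3}
  val[3] = {0,1,2}
  val[4] = {2}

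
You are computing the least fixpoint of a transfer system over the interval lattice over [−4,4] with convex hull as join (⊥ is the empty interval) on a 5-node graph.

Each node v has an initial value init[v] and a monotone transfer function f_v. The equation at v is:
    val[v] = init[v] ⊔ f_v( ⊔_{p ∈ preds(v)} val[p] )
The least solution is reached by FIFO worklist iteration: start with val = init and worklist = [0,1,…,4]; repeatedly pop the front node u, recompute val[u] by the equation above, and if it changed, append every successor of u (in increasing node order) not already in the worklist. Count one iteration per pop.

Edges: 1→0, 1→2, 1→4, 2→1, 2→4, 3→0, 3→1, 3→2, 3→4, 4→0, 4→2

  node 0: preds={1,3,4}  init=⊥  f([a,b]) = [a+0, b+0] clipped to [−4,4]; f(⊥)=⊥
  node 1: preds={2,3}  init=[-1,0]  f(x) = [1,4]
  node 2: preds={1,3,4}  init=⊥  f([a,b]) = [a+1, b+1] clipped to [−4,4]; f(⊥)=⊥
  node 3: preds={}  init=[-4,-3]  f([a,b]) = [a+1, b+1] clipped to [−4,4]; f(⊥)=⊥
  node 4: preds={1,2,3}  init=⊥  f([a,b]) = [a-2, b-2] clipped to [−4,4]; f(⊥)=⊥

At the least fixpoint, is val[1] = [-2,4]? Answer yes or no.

no

Trace (8 dequeues):
  [1] u=0 | in [-4,0] | out [-4,0] | prev ⊥ | push {}
  [2] u=1 | in [-4,-3] | out [-1,4] | prev [-1,0] | push {0}
  [3] u=2 | in [-4,4] | out [-3,4] | prev ⊥ | push {1}
  [4] u=3 | in ⊥ | out [-4,-3] | ==
  [5] u=4 | in [-4,4] | out [-4,2] | prev ⊥ | push {2}
  [6] u=0 | in [-4,4] | out [-4,4] | prev [-4,0] | push {}
  [7] u=1 | in [-4,4] | out [-1,4] | ==
  [8] u=2 | in [-4,4] | out [-3,4] | ==

Converged values:
  [0] [-4,4]
  [1] [-1,4]
  [2] [-3,4]
  [3] [-4,-3]
  [4] [-4,2]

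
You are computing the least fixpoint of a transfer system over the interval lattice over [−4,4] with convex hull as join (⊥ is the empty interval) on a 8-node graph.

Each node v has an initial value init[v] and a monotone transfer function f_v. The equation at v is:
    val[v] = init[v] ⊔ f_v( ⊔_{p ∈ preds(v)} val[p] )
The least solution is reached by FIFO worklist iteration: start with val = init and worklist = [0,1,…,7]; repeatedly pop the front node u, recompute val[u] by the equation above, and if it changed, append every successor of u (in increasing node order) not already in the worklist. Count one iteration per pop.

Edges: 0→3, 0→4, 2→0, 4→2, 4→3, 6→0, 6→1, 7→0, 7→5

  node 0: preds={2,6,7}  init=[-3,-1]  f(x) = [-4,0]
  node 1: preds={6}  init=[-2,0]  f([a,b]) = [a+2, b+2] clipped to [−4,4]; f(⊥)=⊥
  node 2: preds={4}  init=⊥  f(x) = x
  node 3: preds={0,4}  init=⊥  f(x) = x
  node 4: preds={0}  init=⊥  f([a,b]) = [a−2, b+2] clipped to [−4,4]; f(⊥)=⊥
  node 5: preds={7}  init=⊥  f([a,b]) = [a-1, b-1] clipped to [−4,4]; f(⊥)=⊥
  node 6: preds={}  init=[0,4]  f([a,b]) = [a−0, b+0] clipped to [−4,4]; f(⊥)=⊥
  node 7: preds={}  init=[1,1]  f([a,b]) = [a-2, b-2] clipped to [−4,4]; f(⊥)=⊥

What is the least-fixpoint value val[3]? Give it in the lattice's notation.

Iteration log — 11 steps:
  step 1. node 0  ⊔preds=[0,4]  new=[-4,0]  old=[-3,-1]  +wl: 
  step 2. node 1  ⊔preds=[0,4]  new=[-2,4]  old=[-2,0]  +wl: 
  step 3. node 2  ⊔preds=⊥  new=⊥  stable
  step 4. node 3  ⊔preds=[-4,0]  new=[-4,0]  old=⊥  +wl: 
  step 5. node 4  ⊔preds=[-4,0]  new=[-4,2]  old=⊥  +wl: 2,3
  step 6. node 5  ⊔preds=[1,1]  new=[0,0]  old=⊥  +wl: 
  step 7. node 6  ⊔preds=⊥  new=[0,4]  stable
  step 8. node 7  ⊔preds=⊥  new=[1,1]  stable
  step 9. node 2  ⊔preds=[-4,2]  new=[-4,2]  old=⊥  +wl: 0
  step 10. node 3  ⊔preds=[-4,2]  new=[-4,2]  old=[-4,0]  +wl: 
  step 11. node 0  ⊔preds=[-4,4]  new=[-4,0]  stable

Least fixpoint reached:
  node 0: [-4,0]
  node 1: [-2,4]
  node 2: [-4,2]
  node 3: [-4,2]
  node 4: [-4,2]
  node 5: [0,0]
  node 6: [0,4]
  node 7: [1,1]

[-4,2]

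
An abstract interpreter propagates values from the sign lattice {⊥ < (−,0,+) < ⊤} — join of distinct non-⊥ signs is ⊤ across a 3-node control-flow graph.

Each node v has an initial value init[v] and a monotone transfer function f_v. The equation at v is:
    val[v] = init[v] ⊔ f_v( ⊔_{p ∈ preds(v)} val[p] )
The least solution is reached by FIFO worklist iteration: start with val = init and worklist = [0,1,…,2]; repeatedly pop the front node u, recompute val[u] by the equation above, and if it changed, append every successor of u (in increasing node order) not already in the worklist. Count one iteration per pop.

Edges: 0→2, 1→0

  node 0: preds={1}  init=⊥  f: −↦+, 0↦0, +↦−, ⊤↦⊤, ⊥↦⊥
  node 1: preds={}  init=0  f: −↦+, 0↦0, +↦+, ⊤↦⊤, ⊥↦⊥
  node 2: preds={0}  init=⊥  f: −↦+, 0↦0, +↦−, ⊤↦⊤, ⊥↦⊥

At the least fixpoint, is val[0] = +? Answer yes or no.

no

Trace (3 dequeues):
  [1] u=0 | in 0 | out 0 | prev ⊥ | push {}
  [2] u=1 | in ⊥ | out 0 | ==
  [3] u=2 | in 0 | out 0 | prev ⊥ | push {}

Converged values:
  [0] 0
  [1] 0
  [2] 0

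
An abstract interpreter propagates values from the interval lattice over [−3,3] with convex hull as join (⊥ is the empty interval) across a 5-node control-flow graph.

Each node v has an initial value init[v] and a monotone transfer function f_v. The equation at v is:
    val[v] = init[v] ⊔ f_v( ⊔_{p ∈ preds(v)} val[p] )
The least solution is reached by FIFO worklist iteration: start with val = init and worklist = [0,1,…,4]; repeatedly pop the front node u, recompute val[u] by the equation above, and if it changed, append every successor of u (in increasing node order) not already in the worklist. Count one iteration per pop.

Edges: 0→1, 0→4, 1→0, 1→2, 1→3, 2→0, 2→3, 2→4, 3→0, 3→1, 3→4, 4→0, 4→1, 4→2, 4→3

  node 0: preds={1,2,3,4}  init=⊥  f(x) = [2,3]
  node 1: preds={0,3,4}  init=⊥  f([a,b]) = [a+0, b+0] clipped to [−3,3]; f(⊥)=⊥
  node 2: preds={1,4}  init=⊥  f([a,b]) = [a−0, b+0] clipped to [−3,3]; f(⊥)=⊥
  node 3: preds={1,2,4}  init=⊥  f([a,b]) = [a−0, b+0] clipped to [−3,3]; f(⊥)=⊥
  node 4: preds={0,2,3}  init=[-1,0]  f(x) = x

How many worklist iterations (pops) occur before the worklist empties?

Worklist (9 pops):
  #1 pop 0: in=[-1,0] → [2,3] (was ⊥); enqueue []
  #2 pop 1: in=[-1,3] → [-1,3] (was ⊥); enqueue [0]
  #3 pop 2: in=[-1,3] → [-1,3] (was ⊥); enqueue []
  #4 pop 3: in=[-1,3] → [-1,3] (was ⊥); enqueue [1]
  #5 pop 4: in=[-1,3] → [-1,3] (was [-1,0]); enqueue [2,3]
  #6 pop 0: in=[-1,3] → [2,3] (no change)
  #7 pop 1: in=[-1,3] → [-1,3] (no change)
  #8 pop 2: in=[-1,3] → [-1,3] (no change)
  #9 pop 3: in=[-1,3] → [-1,3] (no change)

Fixpoint:
  val[0] = [2,3]
  val[1] = [-1,3]
  val[2] = [-1,3]
  val[3] = [-1,3]
  val[4] = [-1,3]

9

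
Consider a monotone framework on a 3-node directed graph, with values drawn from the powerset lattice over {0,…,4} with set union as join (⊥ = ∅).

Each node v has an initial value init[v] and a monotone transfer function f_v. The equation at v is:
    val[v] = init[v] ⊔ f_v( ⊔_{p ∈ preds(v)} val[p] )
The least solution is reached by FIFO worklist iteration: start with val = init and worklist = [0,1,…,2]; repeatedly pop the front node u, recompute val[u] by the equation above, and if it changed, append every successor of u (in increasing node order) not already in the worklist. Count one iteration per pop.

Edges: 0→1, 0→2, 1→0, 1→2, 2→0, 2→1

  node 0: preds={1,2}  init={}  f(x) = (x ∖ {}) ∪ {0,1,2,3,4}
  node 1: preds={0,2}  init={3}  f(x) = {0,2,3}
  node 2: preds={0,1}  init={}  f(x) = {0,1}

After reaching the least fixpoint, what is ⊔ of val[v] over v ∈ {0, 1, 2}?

Worklist (5 pops):
  #1 pop 0: in={3} → {0,1,2,3,4} (was {}); enqueue []
  #2 pop 1: in={0,1,2,3,4} → {0,2,3} (was {3}); enqueue [0]
  #3 pop 2: in={0,1,2,3,4} → {0,1} (was {}); enqueue [1]
  #4 pop 0: in={0,1,2,3} → {0,1,2,3,4} (no change)
  #5 pop 1: in={0,1,2,3,4} → {0,2,3} (no change)

Fixpoint:
  val[0] = {0,1,2,3,4}
  val[1] = {0,2,3}
  val[2] = {0,1}

{0,1,2,3,4}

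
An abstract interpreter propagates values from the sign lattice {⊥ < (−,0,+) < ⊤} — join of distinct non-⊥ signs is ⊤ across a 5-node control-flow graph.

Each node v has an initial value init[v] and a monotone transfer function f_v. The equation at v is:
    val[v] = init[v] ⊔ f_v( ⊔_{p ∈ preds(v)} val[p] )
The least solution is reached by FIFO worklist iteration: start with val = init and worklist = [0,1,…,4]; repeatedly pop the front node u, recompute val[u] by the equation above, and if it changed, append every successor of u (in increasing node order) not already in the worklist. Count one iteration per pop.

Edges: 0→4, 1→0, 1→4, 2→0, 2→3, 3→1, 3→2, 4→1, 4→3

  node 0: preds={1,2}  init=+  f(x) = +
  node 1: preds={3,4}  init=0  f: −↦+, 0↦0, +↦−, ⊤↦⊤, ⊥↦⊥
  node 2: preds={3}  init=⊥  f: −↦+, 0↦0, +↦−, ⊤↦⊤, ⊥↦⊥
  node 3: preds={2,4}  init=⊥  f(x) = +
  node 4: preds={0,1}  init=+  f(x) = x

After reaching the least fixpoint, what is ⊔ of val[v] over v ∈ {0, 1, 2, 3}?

⊤

Iteration log — 10 steps:
  step 1. node 0  ⊔preds=0  new=+  stable
  step 2. node 1  ⊔preds=+  new=⊤  old=0  +wl: 0
  step 3. node 2  ⊔preds=⊥  new=⊥  stable
  step 4. node 3  ⊔preds=+  new=+  old=⊥  +wl: 1,2
  step 5. node 4  ⊔preds=⊤  new=⊤  old=+  +wl: 3
  step 6. node 0  ⊔preds=⊤  new=+  stable
  step 7. node 1  ⊔preds=⊤  new=⊤  stable
  step 8. node 2  ⊔preds=+  new=−  old=⊥  +wl: 0
  step 9. node 3  ⊔preds=⊤  new=+  stable
  step 10. node 0  ⊔preds=⊤  new=+  stable

Least fixpoint reached:
  node 0: +
  node 1: ⊤
  node 2: −
  node 3: +
  node 4: ⊤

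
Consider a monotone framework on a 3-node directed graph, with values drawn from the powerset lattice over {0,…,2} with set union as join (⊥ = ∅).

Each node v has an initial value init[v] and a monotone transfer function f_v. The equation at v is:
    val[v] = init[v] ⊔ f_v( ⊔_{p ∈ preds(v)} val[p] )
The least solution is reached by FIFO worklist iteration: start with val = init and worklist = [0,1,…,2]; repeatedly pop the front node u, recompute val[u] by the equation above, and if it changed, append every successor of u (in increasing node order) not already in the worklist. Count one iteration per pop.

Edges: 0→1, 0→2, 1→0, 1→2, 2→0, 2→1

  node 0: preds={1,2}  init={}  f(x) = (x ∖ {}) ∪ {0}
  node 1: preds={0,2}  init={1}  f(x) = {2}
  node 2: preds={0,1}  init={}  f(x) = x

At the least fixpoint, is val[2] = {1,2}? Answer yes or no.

no

Worklist (6 pops):
  #1 pop 0: in={1} → {0,1} (was {}); enqueue []
  #2 pop 1: in={0,1} → {1,2} (was {1}); enqueue [0]
  #3 pop 2: in={0,1,2} → {0,1,2} (was {}); enqueue [1]
  #4 pop 0: in={0,1,2} → {0,1,2} (was {0,1}); enqueue [2]
  #5 pop 1: in={0,1,2} → {1,2} (no change)
  #6 pop 2: in={0,1,2} → {0,1,2} (no change)

Fixpoint:
  val[0] = {0,1,2}
  val[1] = {1,2}
  val[2] = {0,1,2}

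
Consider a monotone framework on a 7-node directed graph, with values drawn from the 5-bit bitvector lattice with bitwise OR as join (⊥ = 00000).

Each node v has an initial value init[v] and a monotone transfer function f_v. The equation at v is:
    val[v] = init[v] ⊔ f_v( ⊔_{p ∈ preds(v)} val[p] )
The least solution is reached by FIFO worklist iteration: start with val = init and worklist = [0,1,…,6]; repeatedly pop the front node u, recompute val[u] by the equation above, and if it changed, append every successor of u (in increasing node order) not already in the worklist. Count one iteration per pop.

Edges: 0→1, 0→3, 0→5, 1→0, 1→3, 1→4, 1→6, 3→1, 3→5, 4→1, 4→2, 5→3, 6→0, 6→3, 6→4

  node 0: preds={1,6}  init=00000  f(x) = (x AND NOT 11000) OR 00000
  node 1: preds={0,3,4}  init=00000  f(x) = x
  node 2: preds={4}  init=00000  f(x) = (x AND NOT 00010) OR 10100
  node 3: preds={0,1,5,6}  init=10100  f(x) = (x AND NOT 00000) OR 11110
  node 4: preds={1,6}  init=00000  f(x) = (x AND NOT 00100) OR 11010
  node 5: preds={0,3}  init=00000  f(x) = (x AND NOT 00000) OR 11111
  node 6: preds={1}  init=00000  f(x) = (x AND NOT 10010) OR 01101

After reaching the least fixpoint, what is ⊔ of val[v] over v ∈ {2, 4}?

Worklist (19 pops):
  #1 pop 0: in=00000 → 00000 (no change)
  #2 pop 1: in=10100 → 10100 (was 00000); enqueue [0]
  #3 pop 2: in=00000 → 10100 (was 00000); enqueue []
  #4 pop 3: in=10100 → 11110 (was 10100); enqueue [1]
  #5 pop 4: in=10100 → 11010 (was 00000); enqueue [2]
  #6 pop 5: in=11110 → 11111 (was 00000); enqueue [3]
  #7 pop 6: in=10100 → 01101 (was 00000); enqueue [4]
  #8 pop 0: in=11101 → 00101 (was 00000); enqueue [5]
  #9 pop 1: in=11111 → 11111 (was 10100); enqueue [0,6]
  #10 pop 2: in=11010 → 11100 (was 10100); enqueue []
  #11 pop 3: in=11111 → 11111 (was 11110); enqueue [1]
  #12 pop 4: in=11111 → 11011 (was 11010); enqueue [2]
  #13 pop 5: in=11111 → 11111 (no change)
  #14 pop 0: in=11111 → 00111 (was 00101); enqueue [3,5]
  #15 pop 6: in=11111 → 01101 (no change)
  #16 pop 1: in=11111 → 11111 (no change)
  #17 pop 2: in=11011 → 11101 (was 11100); enqueue []
  #18 pop 3: in=11111 → 11111 (no change)
  #19 pop 5: in=11111 → 11111 (no change)

Fixpoint:
  val[0] = 00111
  val[1] = 11111
  val[2] = 11101
  val[3] = 11111
  val[4] = 11011
  val[5] = 11111
  val[6] = 01101

11111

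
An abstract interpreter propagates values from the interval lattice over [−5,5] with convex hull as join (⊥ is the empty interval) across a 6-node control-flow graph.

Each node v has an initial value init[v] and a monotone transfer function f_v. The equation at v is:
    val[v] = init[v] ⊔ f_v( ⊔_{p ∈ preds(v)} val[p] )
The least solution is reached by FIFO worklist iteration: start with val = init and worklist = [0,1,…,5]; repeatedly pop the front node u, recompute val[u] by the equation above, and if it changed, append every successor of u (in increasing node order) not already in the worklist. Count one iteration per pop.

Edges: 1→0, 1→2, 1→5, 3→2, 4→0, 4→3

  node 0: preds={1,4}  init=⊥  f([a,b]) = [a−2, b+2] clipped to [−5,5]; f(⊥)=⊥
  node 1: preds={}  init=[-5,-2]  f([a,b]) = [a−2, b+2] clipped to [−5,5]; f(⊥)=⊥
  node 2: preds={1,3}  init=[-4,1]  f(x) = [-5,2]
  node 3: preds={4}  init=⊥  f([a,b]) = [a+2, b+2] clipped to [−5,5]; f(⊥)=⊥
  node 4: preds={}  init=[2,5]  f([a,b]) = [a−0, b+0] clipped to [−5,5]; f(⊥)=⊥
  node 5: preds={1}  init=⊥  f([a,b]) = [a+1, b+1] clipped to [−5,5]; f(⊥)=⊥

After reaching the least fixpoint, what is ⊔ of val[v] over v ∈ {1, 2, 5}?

[-5,2]

Worklist (7 pops):
  #1 pop 0: in=[-5,5] → [-5,5] (was ⊥); enqueue []
  #2 pop 1: in=⊥ → [-5,-2] (no change)
  #3 pop 2: in=[-5,-2] → [-5,2] (was [-4,1]); enqueue []
  #4 pop 3: in=[2,5] → [4,5] (was ⊥); enqueue [2]
  #5 pop 4: in=⊥ → [2,5] (no change)
  #6 pop 5: in=[-5,-2] → [-4,-1] (was ⊥); enqueue []
  #7 pop 2: in=[-5,5] → [-5,2] (no change)

Fixpoint:
  val[0] = [-5,5]
  val[1] = [-5,-2]
  val[2] = [-5,2]
  val[3] = [4,5]
  val[4] = [2,5]
  val[5] = [-4,-1]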